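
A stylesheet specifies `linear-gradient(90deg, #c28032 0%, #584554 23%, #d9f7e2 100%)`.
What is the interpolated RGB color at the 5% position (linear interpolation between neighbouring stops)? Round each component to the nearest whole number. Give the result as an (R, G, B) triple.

5% lies between the 0% and 23% stops, so the local fraction is t = (5 − 0)/(23 − 0) = 5/23 ≈ 0.2174.
#c28032 → (194, 128, 50); #584554 → (88, 69, 84).
R = 194 + 0.2174 × (88 − 194) = 170.956 → 171
G = 128 + 0.2174 × (69 − 128) = 115.173 → 115
B = 50 + 0.2174 × (84 − 50) = 57.392 → 57

(171, 115, 57)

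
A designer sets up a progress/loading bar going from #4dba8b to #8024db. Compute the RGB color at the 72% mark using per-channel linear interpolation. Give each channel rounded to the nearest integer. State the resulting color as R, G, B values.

(114, 78, 197)

#4dba8b → (77, 186, 139); #8024db → (128, 36, 219).
72% corresponds to t = 0.72.
R = 77 + 0.72 × (128 − 77) = 77 + 0.72 × 51 = 113.72 → 114
G = 186 + 0.72 × (36 − 186) = 186 + 0.72 × -150 = 78 → 78
B = 139 + 0.72 × (219 − 139) = 139 + 0.72 × 80 = 196.6 → 197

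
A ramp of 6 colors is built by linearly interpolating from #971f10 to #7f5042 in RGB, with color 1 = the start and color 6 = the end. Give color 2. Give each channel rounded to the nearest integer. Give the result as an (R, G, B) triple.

(146, 41, 26)

With 6 swatches and endpoints inclusive, swatch 2 sits at t = (2 − 1)/(6 − 1) = 1/5 ≈ 0.2.
#971f10 → (151, 31, 16); #7f5042 → (127, 80, 66).
R = 151 + 0.2 × (127 − 151) = 146.2 → 146
G = 31 + 0.2 × (80 − 31) = 40.8 → 41
B = 16 + 0.2 × (66 − 16) = 26 → 26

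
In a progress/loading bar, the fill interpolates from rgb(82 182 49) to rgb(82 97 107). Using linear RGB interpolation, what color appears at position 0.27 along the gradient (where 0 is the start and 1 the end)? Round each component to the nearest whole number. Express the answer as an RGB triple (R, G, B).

(82, 159, 65)

R = 82 + 0.27 × (82 − 82) = 82 + 0.27 × 0 = 82 → 82
G = 182 + 0.27 × (97 − 182) = 182 + 0.27 × -85 = 159.05 → 159
B = 49 + 0.27 × (107 − 49) = 49 + 0.27 × 58 = 64.66 → 65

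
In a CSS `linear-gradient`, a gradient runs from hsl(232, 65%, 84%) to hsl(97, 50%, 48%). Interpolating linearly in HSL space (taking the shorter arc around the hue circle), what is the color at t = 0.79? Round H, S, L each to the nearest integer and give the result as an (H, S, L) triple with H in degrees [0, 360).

(125, 53, 56)

Hue arc: Δh = 97 − 232 = -135° (|Δh| ≤ 180, already the shorter path).
H = 232 + 0.79 × (-135) = 125.35 → 125°
S = 65 + 0.79 × (50 − 65) = 53.15 → 53%
L = 84 + 0.79 × (48 − 84) = 55.56 → 56%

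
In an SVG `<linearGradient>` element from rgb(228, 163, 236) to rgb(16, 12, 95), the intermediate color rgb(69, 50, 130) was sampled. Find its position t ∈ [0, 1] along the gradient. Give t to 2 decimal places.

Invert the lerp on the R channel (largest span, 212): t = (69 − 228) / (16 − 228) = -159/-212 = 0.75.
Check on G: (50 − 163)/(12 − 163) = 0.7483 ✓

0.75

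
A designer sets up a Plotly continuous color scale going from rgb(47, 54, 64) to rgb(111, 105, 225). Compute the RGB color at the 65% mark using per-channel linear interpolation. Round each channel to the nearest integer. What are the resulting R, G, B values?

(89, 87, 169)

65% corresponds to t = 0.65.
R = 47 + 0.65 × (111 − 47) = 47 + 0.65 × 64 = 88.6 → 89
G = 54 + 0.65 × (105 − 54) = 54 + 0.65 × 51 = 87.15 → 87
B = 64 + 0.65 × (225 − 64) = 64 + 0.65 × 161 = 168.65 → 169
So the blended color is (89, 87, 169), about #5957a9.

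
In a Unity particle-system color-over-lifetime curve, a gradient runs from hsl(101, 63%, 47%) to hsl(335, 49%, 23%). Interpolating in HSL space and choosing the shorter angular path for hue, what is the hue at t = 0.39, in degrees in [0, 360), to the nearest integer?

Hue: 335 − 101 = 234°, but |234| > 180 so the shorter arc goes the other way: Δh = 234 − 360 = -126°.
H = 101 + 0.39 × (-126) = 51.86 → 52°

52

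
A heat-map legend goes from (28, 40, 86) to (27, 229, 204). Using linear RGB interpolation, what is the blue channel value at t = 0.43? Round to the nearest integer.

B = 86 + 0.43 × (204 − 86) = 136.74 → 137

137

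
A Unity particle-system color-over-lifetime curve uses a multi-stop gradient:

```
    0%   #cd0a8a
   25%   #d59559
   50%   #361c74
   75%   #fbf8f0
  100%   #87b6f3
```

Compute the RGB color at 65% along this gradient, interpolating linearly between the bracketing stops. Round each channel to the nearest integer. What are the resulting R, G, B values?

65% lies between the 50% and 75% stops, so the local fraction is t = (65 − 50)/(75 − 50) = 15/25 ≈ 0.6.
#361c74 → (54, 28, 116); #fbf8f0 → (251, 248, 240).
R = 54 + 0.6 × (251 − 54) = 172.2 → 172
G = 28 + 0.6 × (248 − 28) = 160 → 160
B = 116 + 0.6 × (240 − 116) = 190.4 → 190

(172, 160, 190)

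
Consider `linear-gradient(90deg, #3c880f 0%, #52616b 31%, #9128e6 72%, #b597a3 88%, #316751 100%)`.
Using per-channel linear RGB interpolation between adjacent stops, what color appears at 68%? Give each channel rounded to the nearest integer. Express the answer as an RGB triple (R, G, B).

68% lies between the 31% and 72% stops, so the local fraction is t = (68 − 31)/(72 − 31) = 37/41 ≈ 0.9024.
#52616b → (82, 97, 107); #9128e6 → (145, 40, 230).
R = 82 + 0.9024 × (145 − 82) = 138.851 → 139
G = 97 + 0.9024 × (40 − 97) = 45.563 → 46
B = 107 + 0.9024 × (230 − 107) = 217.995 → 218

(139, 46, 218)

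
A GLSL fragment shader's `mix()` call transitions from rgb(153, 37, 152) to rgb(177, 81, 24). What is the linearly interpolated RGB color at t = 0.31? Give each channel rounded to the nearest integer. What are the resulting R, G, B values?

(160, 51, 112)

R = 153 + 0.31 × (177 − 153) = 153 + 0.31 × 24 = 160.44 → 160
G = 37 + 0.31 × (81 − 37) = 37 + 0.31 × 44 = 50.64 → 51
B = 152 + 0.31 × (24 − 152) = 152 + 0.31 × -128 = 112.32 → 112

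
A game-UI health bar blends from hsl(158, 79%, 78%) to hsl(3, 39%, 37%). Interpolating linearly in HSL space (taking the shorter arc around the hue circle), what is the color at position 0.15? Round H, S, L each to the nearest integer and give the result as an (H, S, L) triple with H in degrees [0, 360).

(135, 73, 72)

Hue arc: Δh = 3 − 158 = -155° (|Δh| ≤ 180, already the shorter path).
H = 158 + 0.15 × (-155) = 134.75 → 135°
S = 79 + 0.15 × (39 − 79) = 73 → 73%
L = 78 + 0.15 × (37 − 78) = 71.85 → 72%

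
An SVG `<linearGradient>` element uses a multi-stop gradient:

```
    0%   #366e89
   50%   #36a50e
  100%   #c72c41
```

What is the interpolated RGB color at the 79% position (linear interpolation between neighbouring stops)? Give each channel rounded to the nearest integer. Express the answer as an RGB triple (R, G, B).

(138, 95, 44)

79% lies between the 50% and 100% stops, so the local fraction is t = (79 − 50)/(100 − 50) = 29/50 ≈ 0.58.
#36a50e → (54, 165, 14); #c72c41 → (199, 44, 65).
R = 54 + 0.58 × (199 − 54) = 138.1 → 138
G = 165 + 0.58 × (44 − 165) = 94.82 → 95
B = 14 + 0.58 × (65 − 14) = 43.58 → 44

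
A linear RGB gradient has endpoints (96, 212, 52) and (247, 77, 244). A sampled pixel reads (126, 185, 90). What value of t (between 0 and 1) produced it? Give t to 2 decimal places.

0.20

Invert the lerp on the B channel (largest span, 192): t = (90 − 52) / (244 − 52) = 38/192 = 0.19792.
Check on R: (126 − 96)/(247 − 96) = 0.1987 ✓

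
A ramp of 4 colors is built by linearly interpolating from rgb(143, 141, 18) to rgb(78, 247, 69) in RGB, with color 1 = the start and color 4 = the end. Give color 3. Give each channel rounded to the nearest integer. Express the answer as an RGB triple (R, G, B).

(100, 212, 52)

With 4 swatches and endpoints inclusive, swatch 3 sits at t = (3 − 1)/(4 − 1) = 2/3 ≈ 0.6667.
R = 143 + 0.6667 × (78 − 143) = 99.665 → 100
G = 141 + 0.6667 × (247 − 141) = 211.67 → 212
B = 18 + 0.6667 × (69 − 18) = 52.002 → 52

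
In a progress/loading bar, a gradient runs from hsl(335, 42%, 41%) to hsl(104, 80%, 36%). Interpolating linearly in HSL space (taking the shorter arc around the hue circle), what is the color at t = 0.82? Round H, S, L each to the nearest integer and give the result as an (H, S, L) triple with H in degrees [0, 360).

(81, 73, 37)

Hue: 104 − 335 = -231°, but |-231| > 180 so the shorter arc goes the other way: Δh = -231 + 360 = 129°.
H = 335 + 0.82 × (129) = 440.78 → 441 → 441 mod 360 = 81°
S = 42 + 0.82 × (80 − 42) = 73.16 → 73%
L = 41 + 0.82 × (36 − 41) = 36.9 → 37%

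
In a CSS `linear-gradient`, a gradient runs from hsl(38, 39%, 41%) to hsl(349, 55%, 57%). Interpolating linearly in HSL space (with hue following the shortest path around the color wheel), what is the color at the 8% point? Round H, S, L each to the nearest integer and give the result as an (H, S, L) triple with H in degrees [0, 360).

(34, 40, 42)

Hue: 349 − 38 = 311°, but |311| > 180 so the shorter arc goes the other way: Δh = 311 − 360 = -49°.
H = 38 + 0.08 × (-49) = 34.08 → 34°
S = 39 + 0.08 × (55 − 39) = 40.28 → 40%
L = 41 + 0.08 × (57 − 41) = 42.28 → 42%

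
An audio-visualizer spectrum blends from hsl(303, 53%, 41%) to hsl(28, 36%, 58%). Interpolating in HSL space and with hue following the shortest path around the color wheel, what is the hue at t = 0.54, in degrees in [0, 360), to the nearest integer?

349

Hue: 28 − 303 = -275°, but |-275| > 180 so the shorter arc goes the other way: Δh = -275 + 360 = 85°.
H = 303 + 0.54 × (85) = 348.9 → 349°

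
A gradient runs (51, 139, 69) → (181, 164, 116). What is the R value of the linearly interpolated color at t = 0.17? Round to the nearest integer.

73

R = 51 + 0.17 × (181 − 51) = 73.1 → 73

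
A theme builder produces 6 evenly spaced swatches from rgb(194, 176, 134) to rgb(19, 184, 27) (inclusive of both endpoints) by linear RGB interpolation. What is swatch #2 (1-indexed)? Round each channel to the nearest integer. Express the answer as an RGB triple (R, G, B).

With 6 swatches and endpoints inclusive, swatch 2 sits at t = (2 − 1)/(6 − 1) = 1/5 ≈ 0.2.
R = 194 + 0.2 × (19 − 194) = 159 → 159
G = 176 + 0.2 × (184 − 176) = 177.6 → 178
B = 134 + 0.2 × (27 − 134) = 112.6 → 113

(159, 178, 113)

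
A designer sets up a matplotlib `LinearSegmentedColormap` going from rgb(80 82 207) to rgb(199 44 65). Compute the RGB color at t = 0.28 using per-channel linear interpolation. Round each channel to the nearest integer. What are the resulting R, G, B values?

(113, 71, 167)

R = 80 + 0.28 × (199 − 80) = 80 + 0.28 × 119 = 113.32 → 113
G = 82 + 0.28 × (44 − 82) = 82 + 0.28 × -38 = 71.36 → 71
B = 207 + 0.28 × (65 − 207) = 207 + 0.28 × -142 = 167.24 → 167
So the blended color is (113, 71, 167), about #7147a7.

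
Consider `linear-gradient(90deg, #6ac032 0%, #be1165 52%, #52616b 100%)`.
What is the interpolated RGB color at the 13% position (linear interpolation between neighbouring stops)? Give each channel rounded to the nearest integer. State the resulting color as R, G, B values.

(127, 148, 63)

13% lies between the 0% and 52% stops, so the local fraction is t = (13 − 0)/(52 − 0) = 13/52 ≈ 0.25.
#6ac032 → (106, 192, 50); #be1165 → (190, 17, 101).
R = 106 + 0.25 × (190 − 106) = 127 → 127
G = 192 + 0.25 × (17 − 192) = 148.25 → 148
B = 50 + 0.25 × (101 − 50) = 62.75 → 63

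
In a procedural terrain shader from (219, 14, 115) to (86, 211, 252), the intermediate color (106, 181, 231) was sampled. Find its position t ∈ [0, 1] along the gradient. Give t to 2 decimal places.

0.85

Invert the lerp on the G channel (largest span, 197): t = (181 − 14) / (211 − 14) = 167/197 = 0.84772.
Check on R: (106 − 219)/(86 − 219) = 0.8496 ✓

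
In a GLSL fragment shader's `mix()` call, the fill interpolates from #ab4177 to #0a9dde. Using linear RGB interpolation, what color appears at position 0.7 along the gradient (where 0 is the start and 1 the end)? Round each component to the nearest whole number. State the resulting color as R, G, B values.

(58, 129, 191)

#ab4177 → (171, 65, 119); #0a9dde → (10, 157, 222).
R = 171 + 0.7 × (10 − 171) = 171 + 0.7 × -161 = 58.3 → 58
G = 65 + 0.7 × (157 − 65) = 65 + 0.7 × 92 = 129.4 → 129
B = 119 + 0.7 × (222 − 119) = 119 + 0.7 × 103 = 191.1 → 191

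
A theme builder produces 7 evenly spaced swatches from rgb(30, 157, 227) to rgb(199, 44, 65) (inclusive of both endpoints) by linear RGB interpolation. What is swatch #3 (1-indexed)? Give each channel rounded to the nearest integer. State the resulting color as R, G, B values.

With 7 swatches and endpoints inclusive, swatch 3 sits at t = (3 − 1)/(7 − 1) = 2/6 ≈ 0.3333.
R = 30 + 0.3333 × (199 − 30) = 86.328 → 86
G = 157 + 0.3333 × (44 − 157) = 119.337 → 119
B = 227 + 0.3333 × (65 − 227) = 173.005 → 173

(86, 119, 173)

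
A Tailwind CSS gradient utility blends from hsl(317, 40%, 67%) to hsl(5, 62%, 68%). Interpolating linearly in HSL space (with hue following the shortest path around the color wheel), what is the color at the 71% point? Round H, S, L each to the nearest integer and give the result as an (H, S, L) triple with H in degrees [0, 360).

Hue: 5 − 317 = -312°, but |-312| > 180 so the shorter arc goes the other way: Δh = -312 + 360 = 48°.
H = 317 + 0.71 × (48) = 351.08 → 351°
S = 40 + 0.71 × (62 − 40) = 55.62 → 56%
L = 67 + 0.71 × (68 − 67) = 67.71 → 68%

(351, 56, 68)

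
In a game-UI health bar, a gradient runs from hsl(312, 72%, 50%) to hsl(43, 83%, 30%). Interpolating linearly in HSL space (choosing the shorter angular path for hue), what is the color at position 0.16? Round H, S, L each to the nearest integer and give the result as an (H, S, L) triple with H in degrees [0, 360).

Hue: 43 − 312 = -269°, but |-269| > 180 so the shorter arc goes the other way: Δh = -269 + 360 = 91°.
H = 312 + 0.16 × (91) = 326.56 → 327°
S = 72 + 0.16 × (83 − 72) = 73.76 → 74%
L = 50 + 0.16 × (30 − 50) = 46.8 → 47%

(327, 74, 47)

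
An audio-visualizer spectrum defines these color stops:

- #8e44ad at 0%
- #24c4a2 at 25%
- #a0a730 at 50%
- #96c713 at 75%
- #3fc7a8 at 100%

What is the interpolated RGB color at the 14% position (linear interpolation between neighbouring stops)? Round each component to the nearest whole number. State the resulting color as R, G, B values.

(83, 140, 167)

14% lies between the 0% and 25% stops, so the local fraction is t = (14 − 0)/(25 − 0) = 14/25 ≈ 0.56.
#8e44ad → (142, 68, 173); #24c4a2 → (36, 196, 162).
R = 142 + 0.56 × (36 − 142) = 82.64 → 83
G = 68 + 0.56 × (196 − 68) = 139.68 → 140
B = 173 + 0.56 × (162 − 173) = 166.84 → 167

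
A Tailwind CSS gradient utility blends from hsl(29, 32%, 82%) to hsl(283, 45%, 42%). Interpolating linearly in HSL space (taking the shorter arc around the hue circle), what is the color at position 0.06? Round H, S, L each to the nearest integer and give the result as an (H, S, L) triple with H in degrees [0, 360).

(23, 33, 80)

Hue: 283 − 29 = 254°, but |254| > 180 so the shorter arc goes the other way: Δh = 254 − 360 = -106°.
H = 29 + 0.06 × (-106) = 22.64 → 23°
S = 32 + 0.06 × (45 − 32) = 32.78 → 33%
L = 82 + 0.06 × (42 − 82) = 79.6 → 80%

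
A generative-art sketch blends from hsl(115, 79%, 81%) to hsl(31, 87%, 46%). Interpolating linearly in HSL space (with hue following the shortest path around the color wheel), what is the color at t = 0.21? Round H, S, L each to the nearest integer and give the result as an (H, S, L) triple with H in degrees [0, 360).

Hue arc: Δh = 31 − 115 = -84° (|Δh| ≤ 180, already the shorter path).
H = 115 + 0.21 × (-84) = 97.36 → 97°
S = 79 + 0.21 × (87 − 79) = 80.68 → 81%
L = 81 + 0.21 × (46 − 81) = 73.65 → 74%

(97, 81, 74)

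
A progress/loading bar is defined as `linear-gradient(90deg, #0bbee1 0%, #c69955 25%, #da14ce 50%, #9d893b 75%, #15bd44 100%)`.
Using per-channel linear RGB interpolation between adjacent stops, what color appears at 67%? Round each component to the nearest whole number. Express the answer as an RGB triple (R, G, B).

67% lies between the 50% and 75% stops, so the local fraction is t = (67 − 50)/(75 − 50) = 17/25 ≈ 0.68.
#da14ce → (218, 20, 206); #9d893b → (157, 137, 59).
R = 218 + 0.68 × (157 − 218) = 176.52 → 177
G = 20 + 0.68 × (137 − 20) = 99.56 → 100
B = 206 + 0.68 × (59 − 206) = 106.04 → 106

(177, 100, 106)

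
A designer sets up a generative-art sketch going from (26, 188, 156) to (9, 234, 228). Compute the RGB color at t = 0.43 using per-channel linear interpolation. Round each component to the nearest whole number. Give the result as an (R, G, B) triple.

R = 26 + 0.43 × (9 − 26) = 26 + 0.43 × -17 = 18.69 → 19
G = 188 + 0.43 × (234 − 188) = 188 + 0.43 × 46 = 207.78 → 208
B = 156 + 0.43 × (228 − 156) = 156 + 0.43 × 72 = 186.96 → 187

(19, 208, 187)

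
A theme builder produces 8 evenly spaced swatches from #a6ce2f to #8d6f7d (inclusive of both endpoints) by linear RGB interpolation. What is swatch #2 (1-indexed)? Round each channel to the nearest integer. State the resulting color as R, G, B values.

With 8 swatches and endpoints inclusive, swatch 2 sits at t = (2 − 1)/(8 − 1) = 1/7 ≈ 0.1429.
#a6ce2f → (166, 206, 47); #8d6f7d → (141, 111, 125).
R = 166 + 0.1429 × (141 − 166) = 162.428 → 162
G = 206 + 0.1429 × (111 − 206) = 192.424 → 192
B = 47 + 0.1429 × (125 − 47) = 58.146 → 58

(162, 192, 58)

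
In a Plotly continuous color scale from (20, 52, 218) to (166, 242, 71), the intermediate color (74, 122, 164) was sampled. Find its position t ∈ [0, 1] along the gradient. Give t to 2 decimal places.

Invert the lerp on the G channel (largest span, 190): t = (122 − 52) / (242 − 52) = 70/190 = 0.36842.
Check on R: (74 − 20)/(166 − 20) = 0.3699 ✓

0.37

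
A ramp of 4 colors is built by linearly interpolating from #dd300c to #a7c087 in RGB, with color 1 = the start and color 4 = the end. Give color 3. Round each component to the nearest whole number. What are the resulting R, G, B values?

(185, 144, 94)

With 4 swatches and endpoints inclusive, swatch 3 sits at t = (3 − 1)/(4 − 1) = 2/3 ≈ 0.6667.
#dd300c → (221, 48, 12); #a7c087 → (167, 192, 135).
R = 221 + 0.6667 × (167 − 221) = 184.998 → 185
G = 48 + 0.6667 × (192 − 48) = 144.005 → 144
B = 12 + 0.6667 × (135 − 12) = 94.004 → 94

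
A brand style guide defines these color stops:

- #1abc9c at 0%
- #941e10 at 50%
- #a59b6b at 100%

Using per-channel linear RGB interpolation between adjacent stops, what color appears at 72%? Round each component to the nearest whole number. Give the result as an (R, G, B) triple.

(155, 85, 56)

72% lies between the 50% and 100% stops, so the local fraction is t = (72 − 50)/(100 − 50) = 22/50 ≈ 0.44.
#941e10 → (148, 30, 16); #a59b6b → (165, 155, 107).
R = 148 + 0.44 × (165 − 148) = 155.48 → 155
G = 30 + 0.44 × (155 − 30) = 85 → 85
B = 16 + 0.44 × (107 − 16) = 56.04 → 56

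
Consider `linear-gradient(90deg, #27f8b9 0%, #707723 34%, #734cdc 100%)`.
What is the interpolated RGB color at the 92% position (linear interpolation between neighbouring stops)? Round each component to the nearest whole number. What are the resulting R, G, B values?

92% lies between the 34% and 100% stops, so the local fraction is t = (92 − 34)/(100 − 34) = 58/66 ≈ 0.8788.
#707723 → (112, 119, 35); #734cdc → (115, 76, 220).
R = 112 + 0.8788 × (115 − 112) = 114.636 → 115
G = 119 + 0.8788 × (76 − 119) = 81.212 → 81
B = 35 + 0.8788 × (220 − 35) = 197.578 → 198

(115, 81, 198)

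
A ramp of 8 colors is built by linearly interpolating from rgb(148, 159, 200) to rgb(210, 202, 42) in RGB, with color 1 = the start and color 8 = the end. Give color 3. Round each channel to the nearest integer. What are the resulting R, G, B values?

With 8 swatches and endpoints inclusive, swatch 3 sits at t = (3 − 1)/(8 − 1) = 2/7 ≈ 0.2857.
R = 148 + 0.2857 × (210 − 148) = 165.713 → 166
G = 159 + 0.2857 × (202 − 159) = 171.285 → 171
B = 200 + 0.2857 × (42 − 200) = 154.859 → 155

(166, 171, 155)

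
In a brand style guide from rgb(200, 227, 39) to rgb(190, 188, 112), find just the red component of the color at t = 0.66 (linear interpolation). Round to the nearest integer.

R = 200 + 0.66 × (190 − 200) = 193.4 → 193

193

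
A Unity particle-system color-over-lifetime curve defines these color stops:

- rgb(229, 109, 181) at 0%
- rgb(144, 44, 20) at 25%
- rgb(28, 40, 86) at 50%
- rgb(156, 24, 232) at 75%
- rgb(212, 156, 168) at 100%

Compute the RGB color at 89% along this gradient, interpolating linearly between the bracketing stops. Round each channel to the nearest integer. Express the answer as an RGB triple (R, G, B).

89% lies between the 75% and 100% stops, so the local fraction is t = (89 − 75)/(100 − 75) = 14/25 ≈ 0.56.
R = 156 + 0.56 × (212 − 156) = 187.36 → 187
G = 24 + 0.56 × (156 − 24) = 97.92 → 98
B = 232 + 0.56 × (168 − 232) = 196.16 → 196

(187, 98, 196)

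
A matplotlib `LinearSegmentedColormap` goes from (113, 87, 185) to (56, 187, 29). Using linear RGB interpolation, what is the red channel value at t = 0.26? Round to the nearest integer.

R = 113 + 0.26 × (56 − 113) = 98.18 → 98

98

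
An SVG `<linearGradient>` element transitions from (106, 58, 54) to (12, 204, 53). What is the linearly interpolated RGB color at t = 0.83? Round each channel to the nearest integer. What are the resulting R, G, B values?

R = 106 + 0.83 × (12 − 106) = 106 + 0.83 × -94 = 27.98 → 28
G = 58 + 0.83 × (204 − 58) = 58 + 0.83 × 146 = 179.18 → 179
B = 54 + 0.83 × (53 − 54) = 54 + 0.83 × -1 = 53.17 → 53

(28, 179, 53)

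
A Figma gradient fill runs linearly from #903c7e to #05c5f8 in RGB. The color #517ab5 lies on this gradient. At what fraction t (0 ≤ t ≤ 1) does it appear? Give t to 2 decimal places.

Invert the lerp on the R channel (largest span, 139): t = (81 − 144) / (5 − 144) = -63/-139 = 0.45324.
Check on G: (122 − 60)/(197 − 60) = 0.4526 ✓

0.45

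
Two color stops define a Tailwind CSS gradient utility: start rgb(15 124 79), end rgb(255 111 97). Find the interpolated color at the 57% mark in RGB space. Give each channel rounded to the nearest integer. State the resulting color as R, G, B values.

(152, 117, 89)

57% corresponds to t = 0.57.
R = 15 + 0.57 × (255 − 15) = 15 + 0.57 × 240 = 151.8 → 152
G = 124 + 0.57 × (111 − 124) = 124 + 0.57 × -13 = 116.59 → 117
B = 79 + 0.57 × (97 − 79) = 79 + 0.57 × 18 = 89.26 → 89
So the blended color is (152, 117, 89), about #987559.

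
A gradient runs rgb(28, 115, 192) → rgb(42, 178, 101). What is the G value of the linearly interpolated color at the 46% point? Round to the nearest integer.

G = 115 + 0.46 × (178 − 115) = 143.98 → 144

144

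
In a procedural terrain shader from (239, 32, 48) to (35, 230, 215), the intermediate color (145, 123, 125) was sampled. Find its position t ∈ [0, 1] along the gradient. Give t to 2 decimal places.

0.46

Invert the lerp on the R channel (largest span, 204): t = (145 − 239) / (35 − 239) = -94/-204 = 0.46078.
Check on G: (123 − 32)/(230 − 32) = 0.4596 ✓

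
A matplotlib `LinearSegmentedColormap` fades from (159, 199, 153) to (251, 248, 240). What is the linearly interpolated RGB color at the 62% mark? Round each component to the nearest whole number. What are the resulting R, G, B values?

(216, 229, 207)

62% corresponds to t = 0.62.
R = 159 + 0.62 × (251 − 159) = 159 + 0.62 × 92 = 216.04 → 216
G = 199 + 0.62 × (248 − 199) = 199 + 0.62 × 49 = 229.38 → 229
B = 153 + 0.62 × (240 − 153) = 153 + 0.62 × 87 = 206.94 → 207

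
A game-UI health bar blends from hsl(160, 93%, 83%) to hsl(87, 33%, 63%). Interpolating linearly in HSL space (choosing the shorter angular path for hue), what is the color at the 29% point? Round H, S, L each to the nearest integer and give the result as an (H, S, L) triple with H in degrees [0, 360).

(139, 76, 77)

Hue arc: Δh = 87 − 160 = -73° (|Δh| ≤ 180, already the shorter path).
H = 160 + 0.29 × (-73) = 138.83 → 139°
S = 93 + 0.29 × (33 − 93) = 75.6 → 76%
L = 83 + 0.29 × (63 − 83) = 77.2 → 77%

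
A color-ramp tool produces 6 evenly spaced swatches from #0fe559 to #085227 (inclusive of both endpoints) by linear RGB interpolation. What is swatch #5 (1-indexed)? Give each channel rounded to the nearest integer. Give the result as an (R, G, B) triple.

(9, 111, 49)

With 6 swatches and endpoints inclusive, swatch 5 sits at t = (5 − 1)/(6 − 1) = 4/5 ≈ 0.8.
#0fe559 → (15, 229, 89); #085227 → (8, 82, 39).
R = 15 + 0.8 × (8 − 15) = 9.4 → 9
G = 229 + 0.8 × (82 − 229) = 111.4 → 111
B = 89 + 0.8 × (39 − 89) = 49 → 49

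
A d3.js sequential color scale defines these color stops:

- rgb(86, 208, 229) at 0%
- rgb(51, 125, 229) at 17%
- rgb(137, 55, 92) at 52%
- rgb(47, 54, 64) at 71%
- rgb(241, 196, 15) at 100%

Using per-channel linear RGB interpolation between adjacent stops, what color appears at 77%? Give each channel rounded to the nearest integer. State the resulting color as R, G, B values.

77% lies between the 71% and 100% stops, so the local fraction is t = (77 − 71)/(100 − 71) = 6/29 ≈ 0.2069.
R = 47 + 0.2069 × (241 − 47) = 87.139 → 87
G = 54 + 0.2069 × (196 − 54) = 83.38 → 83
B = 64 + 0.2069 × (15 − 64) = 53.862 → 54

(87, 83, 54)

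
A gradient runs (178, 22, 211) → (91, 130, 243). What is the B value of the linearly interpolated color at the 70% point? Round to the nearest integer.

B = 211 + 0.7 × (243 − 211) = 233.4 → 233

233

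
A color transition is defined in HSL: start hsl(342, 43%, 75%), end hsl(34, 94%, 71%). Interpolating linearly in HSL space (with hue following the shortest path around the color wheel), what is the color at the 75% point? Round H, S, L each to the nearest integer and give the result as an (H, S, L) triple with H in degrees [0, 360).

(21, 81, 72)

Hue: 34 − 342 = -308°, but |-308| > 180 so the shorter arc goes the other way: Δh = -308 + 360 = 52°.
H = 342 + 0.75 × (52) = 381 → 381 → 381 mod 360 = 21°
S = 43 + 0.75 × (94 − 43) = 81.25 → 81%
L = 75 + 0.75 × (71 − 75) = 72 → 72%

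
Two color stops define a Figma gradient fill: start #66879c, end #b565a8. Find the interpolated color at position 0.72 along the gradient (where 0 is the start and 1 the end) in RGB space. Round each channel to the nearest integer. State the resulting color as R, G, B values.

(159, 111, 165)

#66879c → (102, 135, 156); #b565a8 → (181, 101, 168).
R = 102 + 0.72 × (181 − 102) = 102 + 0.72 × 79 = 158.88 → 159
G = 135 + 0.72 × (101 − 135) = 135 + 0.72 × -34 = 110.52 → 111
B = 156 + 0.72 × (168 − 156) = 156 + 0.72 × 12 = 164.64 → 165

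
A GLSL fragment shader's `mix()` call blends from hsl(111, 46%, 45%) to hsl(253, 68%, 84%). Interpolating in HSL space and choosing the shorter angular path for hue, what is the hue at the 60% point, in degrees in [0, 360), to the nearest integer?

196

Hue arc: Δh = 253 − 111 = 142° (|Δh| ≤ 180, already the shorter path).
H = 111 + 0.6 × (142) = 196.2 → 196°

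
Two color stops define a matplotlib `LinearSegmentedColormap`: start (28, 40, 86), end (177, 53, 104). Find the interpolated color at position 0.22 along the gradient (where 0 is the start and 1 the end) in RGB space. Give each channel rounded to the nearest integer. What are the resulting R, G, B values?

R = 28 + 0.22 × (177 − 28) = 28 + 0.22 × 149 = 60.78 → 61
G = 40 + 0.22 × (53 − 40) = 40 + 0.22 × 13 = 42.86 → 43
B = 86 + 0.22 × (104 − 86) = 86 + 0.22 × 18 = 89.96 → 90

(61, 43, 90)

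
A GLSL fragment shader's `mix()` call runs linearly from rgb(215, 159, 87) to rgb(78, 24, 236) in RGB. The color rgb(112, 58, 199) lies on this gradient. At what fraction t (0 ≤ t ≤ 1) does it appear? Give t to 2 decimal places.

Invert the lerp on the B channel (largest span, 149): t = (199 − 87) / (236 − 87) = 112/149 = 0.75168.
Check on R: (112 − 215)/(78 − 215) = 0.7518 ✓

0.75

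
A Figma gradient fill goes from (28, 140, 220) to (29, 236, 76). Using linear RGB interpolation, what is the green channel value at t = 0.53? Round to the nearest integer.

191

G = 140 + 0.53 × (236 − 140) = 190.88 → 191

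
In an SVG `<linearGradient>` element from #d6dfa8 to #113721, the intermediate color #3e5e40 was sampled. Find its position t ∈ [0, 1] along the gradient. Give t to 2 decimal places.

Invert the lerp on the R channel (largest span, 197): t = (62 − 214) / (17 − 214) = -152/-197 = 0.77157.
Check on G: (94 − 223)/(55 − 223) = 0.7679 ✓

0.77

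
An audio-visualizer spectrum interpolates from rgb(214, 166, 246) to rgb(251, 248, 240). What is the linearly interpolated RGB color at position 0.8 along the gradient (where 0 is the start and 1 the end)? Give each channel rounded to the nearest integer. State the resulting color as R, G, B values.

R = 214 + 0.8 × (251 − 214) = 214 + 0.8 × 37 = 243.6 → 244
G = 166 + 0.8 × (248 − 166) = 166 + 0.8 × 82 = 231.6 → 232
B = 246 + 0.8 × (240 − 246) = 246 + 0.8 × -6 = 241.2 → 241
So the blended color is (244, 232, 241), about #f4e8f1.

(244, 232, 241)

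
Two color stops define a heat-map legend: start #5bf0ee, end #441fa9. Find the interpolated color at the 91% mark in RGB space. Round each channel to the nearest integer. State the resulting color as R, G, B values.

(70, 50, 175)

#5bf0ee → (91, 240, 238); #441fa9 → (68, 31, 169).
91% corresponds to t = 0.91.
R = 91 + 0.91 × (68 − 91) = 91 + 0.91 × -23 = 70.07 → 70
G = 240 + 0.91 × (31 − 240) = 240 + 0.91 × -209 = 49.81 → 50
B = 238 + 0.91 × (169 − 238) = 238 + 0.91 × -69 = 175.21 → 175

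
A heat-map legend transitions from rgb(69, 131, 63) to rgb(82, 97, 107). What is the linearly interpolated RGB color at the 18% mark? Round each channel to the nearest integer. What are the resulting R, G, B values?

(71, 125, 71)

18% corresponds to t = 0.18.
R = 69 + 0.18 × (82 − 69) = 69 + 0.18 × 13 = 71.34 → 71
G = 131 + 0.18 × (97 − 131) = 131 + 0.18 × -34 = 124.88 → 125
B = 63 + 0.18 × (107 − 63) = 63 + 0.18 × 44 = 70.92 → 71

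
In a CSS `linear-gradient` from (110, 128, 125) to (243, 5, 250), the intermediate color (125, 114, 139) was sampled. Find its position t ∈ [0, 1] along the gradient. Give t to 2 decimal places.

0.11

Invert the lerp on the R channel (largest span, 133): t = (125 − 110) / (243 − 110) = 15/133 = 0.11278.
Check on G: (114 − 128)/(5 − 128) = 0.1138 ✓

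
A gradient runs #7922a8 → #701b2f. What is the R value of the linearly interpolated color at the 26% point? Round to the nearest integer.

R₁ = 121 (from #7922a8), R₂ = 112 (from #701b2f).
R = 121 + 0.26 × (112 − 121) = 118.66 → 119

119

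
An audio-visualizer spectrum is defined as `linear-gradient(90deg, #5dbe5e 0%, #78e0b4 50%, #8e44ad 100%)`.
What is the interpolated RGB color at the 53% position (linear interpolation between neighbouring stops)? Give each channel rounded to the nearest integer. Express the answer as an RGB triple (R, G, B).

(121, 215, 180)

53% lies between the 50% and 100% stops, so the local fraction is t = (53 − 50)/(100 − 50) = 3/50 ≈ 0.06.
#78e0b4 → (120, 224, 180); #8e44ad → (142, 68, 173).
R = 120 + 0.06 × (142 − 120) = 121.32 → 121
G = 224 + 0.06 × (68 − 224) = 214.64 → 215
B = 180 + 0.06 × (173 − 180) = 179.58 → 180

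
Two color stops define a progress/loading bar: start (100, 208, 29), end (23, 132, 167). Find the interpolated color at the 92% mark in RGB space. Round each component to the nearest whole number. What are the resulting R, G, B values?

(29, 138, 156)

92% corresponds to t = 0.92.
R = 100 + 0.92 × (23 − 100) = 100 + 0.92 × -77 = 29.16 → 29
G = 208 + 0.92 × (132 − 208) = 208 + 0.92 × -76 = 138.08 → 138
B = 29 + 0.92 × (167 − 29) = 29 + 0.92 × 138 = 155.96 → 156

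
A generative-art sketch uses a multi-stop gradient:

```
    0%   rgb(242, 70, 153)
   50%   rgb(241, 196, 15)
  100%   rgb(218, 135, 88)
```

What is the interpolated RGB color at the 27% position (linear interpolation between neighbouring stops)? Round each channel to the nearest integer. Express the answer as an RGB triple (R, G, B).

27% lies between the 0% and 50% stops, so the local fraction is t = (27 − 0)/(50 − 0) = 27/50 ≈ 0.54.
R = 242 + 0.54 × (241 − 242) = 241.46 → 241
G = 70 + 0.54 × (196 − 70) = 138.04 → 138
B = 153 + 0.54 × (15 − 153) = 78.48 → 78

(241, 138, 78)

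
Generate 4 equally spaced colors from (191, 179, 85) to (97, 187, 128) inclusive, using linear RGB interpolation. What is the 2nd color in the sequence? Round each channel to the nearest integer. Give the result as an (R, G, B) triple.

With 4 swatches and endpoints inclusive, swatch 2 sits at t = (2 − 1)/(4 − 1) = 1/3 ≈ 0.3333.
R = 191 + 0.3333 × (97 − 191) = 159.67 → 160
G = 179 + 0.3333 × (187 − 179) = 181.666 → 182
B = 85 + 0.3333 × (128 − 85) = 99.332 → 99

(160, 182, 99)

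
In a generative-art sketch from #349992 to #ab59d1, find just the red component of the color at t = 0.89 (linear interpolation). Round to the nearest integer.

158

R₁ = 52 (from #349992), R₂ = 171 (from #ab59d1).
R = 52 + 0.89 × (171 − 52) = 157.91 → 158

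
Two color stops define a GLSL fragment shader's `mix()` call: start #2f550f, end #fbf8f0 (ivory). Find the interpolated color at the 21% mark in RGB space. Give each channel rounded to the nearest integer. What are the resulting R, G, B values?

(90, 119, 62)

#2f550f → (47, 85, 15); #fbf8f0 → (251, 248, 240).
21% corresponds to t = 0.21.
R = 47 + 0.21 × (251 − 47) = 47 + 0.21 × 204 = 89.84 → 90
G = 85 + 0.21 × (248 − 85) = 85 + 0.21 × 163 = 119.23 → 119
B = 15 + 0.21 × (240 − 15) = 15 + 0.21 × 225 = 62.25 → 62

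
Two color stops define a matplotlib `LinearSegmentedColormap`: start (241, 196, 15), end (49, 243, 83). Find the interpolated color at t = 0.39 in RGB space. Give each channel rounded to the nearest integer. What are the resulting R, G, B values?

(166, 214, 42)

R = 241 + 0.39 × (49 − 241) = 241 + 0.39 × -192 = 166.12 → 166
G = 196 + 0.39 × (243 − 196) = 196 + 0.39 × 47 = 214.33 → 214
B = 15 + 0.39 × (83 − 15) = 15 + 0.39 × 68 = 41.52 → 42
So the blended color is (166, 214, 42), about #a6d62a.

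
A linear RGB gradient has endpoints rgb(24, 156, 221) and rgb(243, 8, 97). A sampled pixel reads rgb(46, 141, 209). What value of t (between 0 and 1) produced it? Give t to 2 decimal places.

0.10

Invert the lerp on the R channel (largest span, 219): t = (46 − 24) / (243 − 24) = 22/219 = 0.10046.
Check on G: (141 − 156)/(8 − 156) = 0.1014 ✓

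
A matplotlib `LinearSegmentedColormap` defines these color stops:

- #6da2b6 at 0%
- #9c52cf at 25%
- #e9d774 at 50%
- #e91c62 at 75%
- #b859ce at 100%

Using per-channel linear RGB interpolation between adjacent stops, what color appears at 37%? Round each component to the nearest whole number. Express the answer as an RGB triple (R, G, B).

(193, 146, 163)

37% lies between the 25% and 50% stops, so the local fraction is t = (37 − 25)/(50 − 25) = 12/25 ≈ 0.48.
#9c52cf → (156, 82, 207); #e9d774 → (233, 215, 116).
R = 156 + 0.48 × (233 − 156) = 192.96 → 193
G = 82 + 0.48 × (215 − 82) = 145.84 → 146
B = 207 + 0.48 × (116 − 207) = 163.32 → 163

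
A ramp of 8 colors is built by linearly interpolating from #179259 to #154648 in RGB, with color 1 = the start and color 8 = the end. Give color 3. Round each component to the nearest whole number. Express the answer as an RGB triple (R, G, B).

(22, 124, 84)

With 8 swatches and endpoints inclusive, swatch 3 sits at t = (3 − 1)/(8 − 1) = 2/7 ≈ 0.2857.
#179259 → (23, 146, 89); #154648 → (21, 70, 72).
R = 23 + 0.2857 × (21 − 23) = 22.429 → 22
G = 146 + 0.2857 × (70 − 146) = 124.287 → 124
B = 89 + 0.2857 × (72 − 89) = 84.143 → 84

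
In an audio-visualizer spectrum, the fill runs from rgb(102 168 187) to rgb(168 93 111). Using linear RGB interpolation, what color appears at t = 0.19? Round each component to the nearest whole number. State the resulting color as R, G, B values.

(115, 154, 173)

R = 102 + 0.19 × (168 − 102) = 102 + 0.19 × 66 = 114.54 → 115
G = 168 + 0.19 × (93 − 168) = 168 + 0.19 × -75 = 153.75 → 154
B = 187 + 0.19 × (111 − 187) = 187 + 0.19 × -76 = 172.56 → 173
So the blended color is (115, 154, 173), about #739aad.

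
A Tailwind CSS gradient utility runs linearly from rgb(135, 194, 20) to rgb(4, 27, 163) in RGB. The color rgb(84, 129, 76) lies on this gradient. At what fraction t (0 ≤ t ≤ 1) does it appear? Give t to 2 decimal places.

0.39

Invert the lerp on the G channel (largest span, 167): t = (129 − 194) / (27 − 194) = -65/-167 = 0.38922.
Check on R: (84 − 135)/(4 − 135) = 0.3893 ✓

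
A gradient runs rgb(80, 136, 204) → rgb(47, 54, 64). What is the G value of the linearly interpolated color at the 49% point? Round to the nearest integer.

96

G = 136 + 0.49 × (54 − 136) = 95.82 → 96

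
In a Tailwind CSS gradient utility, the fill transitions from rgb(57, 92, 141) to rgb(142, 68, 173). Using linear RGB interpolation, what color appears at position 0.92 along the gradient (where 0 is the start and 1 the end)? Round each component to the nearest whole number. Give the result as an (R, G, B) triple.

R = 57 + 0.92 × (142 − 57) = 57 + 0.92 × 85 = 135.2 → 135
G = 92 + 0.92 × (68 − 92) = 92 + 0.92 × -24 = 69.92 → 70
B = 141 + 0.92 × (173 − 141) = 141 + 0.92 × 32 = 170.44 → 170

(135, 70, 170)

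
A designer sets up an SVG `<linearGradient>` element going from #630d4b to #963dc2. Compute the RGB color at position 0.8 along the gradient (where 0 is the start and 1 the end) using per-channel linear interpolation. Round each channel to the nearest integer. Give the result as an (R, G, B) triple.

(140, 51, 170)

#630d4b → (99, 13, 75); #963dc2 → (150, 61, 194).
R = 99 + 0.8 × (150 − 99) = 99 + 0.8 × 51 = 139.8 → 140
G = 13 + 0.8 × (61 − 13) = 13 + 0.8 × 48 = 51.4 → 51
B = 75 + 0.8 × (194 − 75) = 75 + 0.8 × 119 = 170.2 → 170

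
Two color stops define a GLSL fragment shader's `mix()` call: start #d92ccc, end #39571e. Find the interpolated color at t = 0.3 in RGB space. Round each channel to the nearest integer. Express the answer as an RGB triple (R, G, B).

(169, 57, 152)

#d92ccc → (217, 44, 204); #39571e → (57, 87, 30).
R = 217 + 0.3 × (57 − 217) = 217 + 0.3 × -160 = 169 → 169
G = 44 + 0.3 × (87 − 44) = 44 + 0.3 × 43 = 56.9 → 57
B = 204 + 0.3 × (30 − 204) = 204 + 0.3 × -174 = 151.8 → 152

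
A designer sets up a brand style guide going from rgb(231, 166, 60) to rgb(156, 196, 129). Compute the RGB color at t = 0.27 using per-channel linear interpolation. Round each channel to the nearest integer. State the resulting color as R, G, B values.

R = 231 + 0.27 × (156 − 231) = 231 + 0.27 × -75 = 210.75 → 211
G = 166 + 0.27 × (196 − 166) = 166 + 0.27 × 30 = 174.1 → 174
B = 60 + 0.27 × (129 − 60) = 60 + 0.27 × 69 = 78.63 → 79
So the blended color is (211, 174, 79), about #d3ae4f.

(211, 174, 79)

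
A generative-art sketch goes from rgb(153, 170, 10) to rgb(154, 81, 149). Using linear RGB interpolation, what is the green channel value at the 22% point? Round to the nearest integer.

G = 170 + 0.22 × (81 − 170) = 150.42 → 150

150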